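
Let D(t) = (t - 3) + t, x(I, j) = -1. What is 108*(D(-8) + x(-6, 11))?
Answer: -2160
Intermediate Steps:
D(t) = -3 + 2*t (D(t) = (-3 + t) + t = -3 + 2*t)
108*(D(-8) + x(-6, 11)) = 108*((-3 + 2*(-8)) - 1) = 108*((-3 - 16) - 1) = 108*(-19 - 1) = 108*(-20) = -2160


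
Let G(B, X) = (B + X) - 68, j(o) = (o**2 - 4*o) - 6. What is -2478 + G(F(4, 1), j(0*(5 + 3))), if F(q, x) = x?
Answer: -2551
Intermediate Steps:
j(o) = -6 + o**2 - 4*o
G(B, X) = -68 + B + X
-2478 + G(F(4, 1), j(0*(5 + 3))) = -2478 + (-68 + 1 + (-6 + (0*(5 + 3))**2 - 0*(5 + 3))) = -2478 + (-68 + 1 + (-6 + (0*8)**2 - 0*8)) = -2478 + (-68 + 1 + (-6 + 0**2 - 4*0)) = -2478 + (-68 + 1 + (-6 + 0 + 0)) = -2478 + (-68 + 1 - 6) = -2478 - 73 = -2551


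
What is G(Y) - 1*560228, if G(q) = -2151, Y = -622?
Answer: -562379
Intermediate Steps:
G(Y) - 1*560228 = -2151 - 1*560228 = -2151 - 560228 = -562379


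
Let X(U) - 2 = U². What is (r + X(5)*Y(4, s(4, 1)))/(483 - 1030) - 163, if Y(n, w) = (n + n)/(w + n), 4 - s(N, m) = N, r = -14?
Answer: -89201/547 ≈ -163.07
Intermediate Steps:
s(N, m) = 4 - N
Y(n, w) = 2*n/(n + w) (Y(n, w) = (2*n)/(n + w) = 2*n/(n + w))
X(U) = 2 + U²
(r + X(5)*Y(4, s(4, 1)))/(483 - 1030) - 163 = (-14 + (2 + 5²)*(2*4/(4 + (4 - 1*4))))/(483 - 1030) - 163 = (-14 + (2 + 25)*(2*4/(4 + (4 - 4))))/(-547) - 163 = (-14 + 27*(2*4/(4 + 0)))*(-1/547) - 163 = (-14 + 27*(2*4/4))*(-1/547) - 163 = (-14 + 27*(2*4*(¼)))*(-1/547) - 163 = (-14 + 27*2)*(-1/547) - 163 = (-14 + 54)*(-1/547) - 163 = 40*(-1/547) - 163 = -40/547 - 163 = -89201/547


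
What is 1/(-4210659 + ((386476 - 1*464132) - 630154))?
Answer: -1/4918469 ≈ -2.0332e-7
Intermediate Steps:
1/(-4210659 + ((386476 - 1*464132) - 630154)) = 1/(-4210659 + ((386476 - 464132) - 630154)) = 1/(-4210659 + (-77656 - 630154)) = 1/(-4210659 - 707810) = 1/(-4918469) = -1/4918469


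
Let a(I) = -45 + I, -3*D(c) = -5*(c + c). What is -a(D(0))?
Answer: 45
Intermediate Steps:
D(c) = 10*c/3 (D(c) = -(-5)*(c + c)/3 = -(-5)*2*c/3 = -(-10)*c/3 = 10*c/3)
-a(D(0)) = -(-45 + (10/3)*0) = -(-45 + 0) = -1*(-45) = 45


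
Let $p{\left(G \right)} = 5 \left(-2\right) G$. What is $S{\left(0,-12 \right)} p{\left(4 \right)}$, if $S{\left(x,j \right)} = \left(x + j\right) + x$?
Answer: $480$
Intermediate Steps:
$S{\left(x,j \right)} = j + 2 x$ ($S{\left(x,j \right)} = \left(j + x\right) + x = j + 2 x$)
$p{\left(G \right)} = - 10 G$
$S{\left(0,-12 \right)} p{\left(4 \right)} = \left(-12 + 2 \cdot 0\right) \left(\left(-10\right) 4\right) = \left(-12 + 0\right) \left(-40\right) = \left(-12\right) \left(-40\right) = 480$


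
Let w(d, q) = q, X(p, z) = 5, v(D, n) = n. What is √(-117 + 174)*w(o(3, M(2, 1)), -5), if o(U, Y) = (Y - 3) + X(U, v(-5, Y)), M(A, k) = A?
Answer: -5*√57 ≈ -37.749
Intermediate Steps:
o(U, Y) = 2 + Y (o(U, Y) = (Y - 3) + 5 = (-3 + Y) + 5 = 2 + Y)
√(-117 + 174)*w(o(3, M(2, 1)), -5) = √(-117 + 174)*(-5) = √57*(-5) = -5*√57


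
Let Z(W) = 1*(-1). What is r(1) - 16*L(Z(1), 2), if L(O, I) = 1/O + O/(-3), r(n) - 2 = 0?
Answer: 38/3 ≈ 12.667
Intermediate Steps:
Z(W) = -1
r(n) = 2 (r(n) = 2 + 0 = 2)
L(O, I) = 1/O - O/3 (L(O, I) = 1/O + O*(-⅓) = 1/O - O/3)
r(1) - 16*L(Z(1), 2) = 2 - 16*(1/(-1) - ⅓*(-1)) = 2 - 16*(-1 + ⅓) = 2 - 16*(-⅔) = 2 + 32/3 = 38/3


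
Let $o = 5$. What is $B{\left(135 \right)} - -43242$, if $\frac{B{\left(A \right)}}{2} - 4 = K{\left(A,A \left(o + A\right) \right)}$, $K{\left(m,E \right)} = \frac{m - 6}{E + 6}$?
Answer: $\frac{136280793}{3151} \approx 43250.0$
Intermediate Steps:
$K{\left(m,E \right)} = \frac{-6 + m}{6 + E}$
$B{\left(A \right)} = 8 + \frac{2 \left(-6 + A\right)}{6 + A \left(5 + A\right)}$ ($B{\left(A \right)} = 8 + 2 \frac{-6 + A}{6 + A \left(5 + A\right)} = 8 + \frac{2 \left(-6 + A\right)}{6 + A \left(5 + A\right)}$)
$B{\left(135 \right)} - -43242 = \frac{2 \left(18 + 135 + 4 \cdot 135 \left(5 + 135\right)\right)}{6 + 135 \left(5 + 135\right)} - -43242 = \frac{2 \left(18 + 135 + 4 \cdot 135 \cdot 140\right)}{6 + 135 \cdot 140} + 43242 = \frac{2 \left(18 + 135 + 75600\right)}{6 + 18900} + 43242 = 2 \cdot \frac{1}{18906} \cdot 75753 + 43242 = \frac{25251}{3151} + 43242 = \frac{136280793}{3151}$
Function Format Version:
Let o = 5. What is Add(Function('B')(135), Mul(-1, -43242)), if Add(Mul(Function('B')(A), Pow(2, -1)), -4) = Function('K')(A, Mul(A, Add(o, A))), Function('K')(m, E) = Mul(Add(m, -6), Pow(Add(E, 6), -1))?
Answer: Rational(136280793, 3151) ≈ 43250.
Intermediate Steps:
Function('K')(m, E) = Mul(Pow(Add(6, E), -1), Add(-6, m)) (Function('K')(m, E) = Mul(Add(-6, m), Pow(Add(6, E), -1)) = Mul(Pow(Add(6, E), -1), Add(-6, m)))
Function('B')(A) = Add(8, Mul(2, Pow(Add(6, Mul(A, Add(5, A))), -1), Add(-6, A))) (Function('B')(A) = Add(8, Mul(2, Mul(Pow(Add(6, Mul(A, Add(5, A))), -1), Add(-6, A)))) = Add(8, Mul(2, Pow(Add(6, Mul(A, Add(5, A))), -1), Add(-6, A))))
Add(Function('B')(135), Mul(-1, -43242)) = Add(Mul(2, Pow(Add(6, Mul(135, Add(5, 135))), -1), Add(18, 135, Mul(4, 135, Add(5, 135)))), Mul(-1, -43242)) = Add(Mul(2, Pow(Add(6, Mul(135, 140)), -1), Add(18, 135, Mul(4, 135, 140))), 43242) = Add(Mul(2, Pow(Add(6, 18900), -1), Add(18, 135, 75600)), 43242) = Add(Mul(2, Pow(18906, -1), 75753), 43242) = Add(Mul(2, Rational(1, 18906), 75753), 43242) = Add(Rational(25251, 3151), 43242) = Rational(136280793, 3151)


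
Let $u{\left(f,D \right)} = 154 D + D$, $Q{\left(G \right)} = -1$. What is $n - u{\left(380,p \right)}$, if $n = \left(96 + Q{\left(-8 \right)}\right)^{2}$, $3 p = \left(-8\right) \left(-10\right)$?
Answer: $\frac{14675}{3} \approx 4891.7$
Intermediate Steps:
$p = \frac{80}{3}$ ($p = \frac{\left(-8\right) \left(-10\right)}{3} = \frac{1}{3} \cdot 80 = \frac{80}{3} \approx 26.667$)
$u{\left(f,D \right)} = 155 D$
$n = 9025$ ($n = \left(96 - 1\right)^{2} = 95^{2} = 9025$)
$n - u{\left(380,p \right)} = 9025 - 155 \cdot \frac{80}{3} = 9025 - \frac{12400}{3} = \frac{14675}{3}$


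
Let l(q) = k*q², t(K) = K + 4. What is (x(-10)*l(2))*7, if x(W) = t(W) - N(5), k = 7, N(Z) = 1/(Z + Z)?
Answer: -5978/5 ≈ -1195.6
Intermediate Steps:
N(Z) = 1/(2*Z)
t(K) = 4 + K
x(W) = 39/10 + W (x(W) = (4 + W) - 1/(2*5) = (4 + W) - 1*⅒ = (4 + W) - ⅒ = 39/10 + W)
l(q) = 7*q²
(x(-10)*l(2))*7 = ((39/10 - 10)*(7*2²))*7 = -427*4/10*7 = -61/10*28*7 = -854/5*7 = -5978/5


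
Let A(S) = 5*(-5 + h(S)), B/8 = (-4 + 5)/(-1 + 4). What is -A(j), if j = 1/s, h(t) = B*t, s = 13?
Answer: 935/39 ≈ 23.974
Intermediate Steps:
B = 8/3 (B = 8*((-4 + 5)/(-1 + 4)) = 8*(1/3) = 8*(1*(⅓)) = 8*(⅓) = 8/3 ≈ 2.6667)
h(t) = 8*t/3
j = 1/13 ≈ 0.076923
A(S) = -25 + 40*S/3 (A(S) = 5*(-5 + 8*S/3) = -25 + 40*S/3)
-A(j) = -(-25 + (40/3)*(1/13)) = -(-25 + 40/39) = -1*(-935/39) = 935/39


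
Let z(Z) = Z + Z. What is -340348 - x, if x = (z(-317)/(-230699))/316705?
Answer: -24867025217625294/73063526795 ≈ -3.4035e+5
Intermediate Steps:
z(Z) = 2*Z
x = 634/73063526795 (x = ((2*(-317))/(-230699))/316705 = -634*(-1/230699)*(1/316705) = (634/230699)*(1/316705) = 634/73063526795 ≈ 8.6774e-9)
-340348 - x = -340348 - 1*634/73063526795 = -340348 - 634/73063526795 = -24867025217625294/73063526795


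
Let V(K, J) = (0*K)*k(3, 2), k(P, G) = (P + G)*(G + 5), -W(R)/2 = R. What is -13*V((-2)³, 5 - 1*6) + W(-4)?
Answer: 8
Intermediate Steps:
W(R) = -2*R
k(P, G) = (5 + G)*(G + P) (k(P, G) = (G + P)*(5 + G) = (5 + G)*(G + P))
V(K, J) = 0 (V(K, J) = (0*K)*(2² + 5*2 + 5*3 + 2*3) = 0*(4 + 10 + 15 + 6) = 0*35 = 0)
-13*V((-2)³, 5 - 1*6) + W(-4) = -13*0 - 2*(-4) = 0 + 8 = 8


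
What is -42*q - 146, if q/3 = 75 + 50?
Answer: -15896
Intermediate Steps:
q = 375 (q = 3*(75 + 50) = 3*125 = 375)
-42*q - 146 = -42*375 - 146 = -15750 - 146 = -15896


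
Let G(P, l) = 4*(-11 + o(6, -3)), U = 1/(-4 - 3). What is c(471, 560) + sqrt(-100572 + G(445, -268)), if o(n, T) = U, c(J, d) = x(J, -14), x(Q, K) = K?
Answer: -14 + 2*I*sqrt(1232553)/7 ≈ -14.0 + 317.2*I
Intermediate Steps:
c(J, d) = -14
U = -1/7 (U = 1/(-7) = -1/7 ≈ -0.14286)
o(n, T) = -1/7
G(P, l) = -312/7 (G(P, l) = 4*(-11 - 1/7) = 4*(-78/7) = -312/7)
c(471, 560) + sqrt(-100572 + G(445, -268)) = -14 + sqrt(-100572 - 312/7) = -14 + sqrt(-704316/7) = -14 + 2*I*sqrt(1232553)/7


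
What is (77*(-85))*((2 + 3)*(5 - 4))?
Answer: -32725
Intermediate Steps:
(77*(-85))*((2 + 3)*(5 - 4)) = -32725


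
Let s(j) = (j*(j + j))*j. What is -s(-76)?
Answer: 877952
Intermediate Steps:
s(j) = 2*j³ (s(j) = (j*(2*j))*j = (2*j²)*j = 2*j³)
-s(-76) = -2*(-76)³ = -2*(-438976) = -1*(-877952) = 877952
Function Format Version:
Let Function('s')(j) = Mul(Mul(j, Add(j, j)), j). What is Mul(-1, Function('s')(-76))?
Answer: 877952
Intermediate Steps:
Function('s')(j) = Mul(2, Pow(j, 3)) (Function('s')(j) = Mul(Mul(j, Mul(2, j)), j) = Mul(Mul(2, Pow(j, 2)), j) = Mul(2, Pow(j, 3)))
Mul(-1, Function('s')(-76)) = Mul(-1, Mul(2, Pow(-76, 3))) = Mul(-1, Mul(2, -438976)) = Mul(-1, -877952) = 877952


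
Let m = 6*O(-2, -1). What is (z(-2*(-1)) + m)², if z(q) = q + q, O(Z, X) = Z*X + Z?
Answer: 16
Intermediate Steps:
O(Z, X) = Z + X*Z (O(Z, X) = X*Z + Z = Z + X*Z)
z(q) = 2*q
m = 0 (m = 6*(-2*(1 - 1)) = 6*(-2*0) = 6*0 = 0)
(z(-2*(-1)) + m)² = (2*(-2*(-1)) + 0)² = (2*2 + 0)² = (4 + 0)² = 4² = 16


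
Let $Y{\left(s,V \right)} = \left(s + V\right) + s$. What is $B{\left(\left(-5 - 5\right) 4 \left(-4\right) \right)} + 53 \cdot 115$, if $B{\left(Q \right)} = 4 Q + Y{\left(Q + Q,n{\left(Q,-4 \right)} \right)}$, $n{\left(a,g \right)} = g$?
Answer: $7371$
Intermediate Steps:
$Y{\left(s,V \right)} = V + 2 s$ ($Y{\left(s,V \right)} = \left(V + s\right) + s = V + 2 s$)
$B{\left(Q \right)} = -4 + 8 Q$ ($B{\left(Q \right)} = 4 Q + \left(-4 + 2 \left(Q + Q\right)\right) = 4 Q + \left(-4 + 2 \cdot 2 Q\right) = 4 Q + \left(-4 + 4 Q\right) = -4 + 8 Q$)
$B{\left(\left(-5 - 5\right) 4 \left(-4\right) \right)} + 53 \cdot 115 = \left(-4 + 8 \left(-5 - 5\right) 4 \left(-4\right)\right) + 53 \cdot 115 = \left(-4 + 8 \left(-10\right) 4 \left(-4\right)\right) + 6095 = \left(-4 + 8 \left(\left(-40\right) \left(-4\right)\right)\right) + 6095 = \left(-4 + 8 \cdot 160\right) + 6095 = \left(-4 + 1280\right) + 6095 = 1276 + 6095 = 7371$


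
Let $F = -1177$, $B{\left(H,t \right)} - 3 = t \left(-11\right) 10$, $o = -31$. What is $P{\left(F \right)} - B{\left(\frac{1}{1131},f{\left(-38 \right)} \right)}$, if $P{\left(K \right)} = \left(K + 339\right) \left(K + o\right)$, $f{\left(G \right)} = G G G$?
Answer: $-5023619$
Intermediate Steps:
$f{\left(G \right)} = G^{3}$ ($f{\left(G \right)} = G^{2} G = G^{3}$)
$B{\left(H,t \right)} = 3 - 110 t$ ($B{\left(H,t \right)} = 3 + t \left(-11\right) 10 = 3 + - 11 t 10 = 3 - 110 t$)
$P{\left(K \right)} = \left(-31 + K\right) \left(339 + K\right)$ ($P{\left(K \right)} = \left(K + 339\right) \left(K - 31\right) = \left(339 + K\right) \left(-31 + K\right) = \left(-31 + K\right) \left(339 + K\right)$)
$P{\left(F \right)} - B{\left(\frac{1}{1131},f{\left(-38 \right)} \right)} = \left(-10509 + \left(-1177\right)^{2} + 308 \left(-1177\right)\right) - \left(3 - 110 \left(-38\right)^{3}\right) = \left(-10509 + 1385329 - 362516\right) - \left(3 - -6035920\right) = 1012304 - \left(3 + 6035920\right) = 1012304 - 6035923 = -5023619$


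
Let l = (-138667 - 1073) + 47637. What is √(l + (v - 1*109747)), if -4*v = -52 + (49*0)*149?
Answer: I*√201837 ≈ 449.26*I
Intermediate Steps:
v = 13 (v = -(-52 + (49*0)*149)/4 = -(-52 + 0*149)/4 = -(-52 + 0)/4 = -¼*(-52) = 13)
l = -92103 (l = -139740 + 47637 = -92103)
√(l + (v - 1*109747)) = √(-92103 + (13 - 1*109747)) = √(-92103 + (13 - 109747)) = √(-92103 - 109734) = √(-201837) = I*√201837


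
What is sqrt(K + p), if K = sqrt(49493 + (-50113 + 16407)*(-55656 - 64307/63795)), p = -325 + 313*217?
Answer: sqrt(275102337681900 + 63795*sqrt(7635048738472704615))/63795 ≈ 333.03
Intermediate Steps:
p = 67596 (p = -325 + 67921 = 67596)
K = sqrt(7635048738472704615)/63795 (K = sqrt(49493 - 33706*(-55656 - 64307*1/63795)) = sqrt(49493 - 33706*(-55656 - 64307/63795)) = sqrt(49493 - 33706*(-3550638827/63795)) = sqrt(49493 + 119677832302862/63795) = sqrt(119680989708797/63795) = sqrt(7635048738472704615)/63795 ≈ 43313.)
sqrt(K + p) = sqrt(sqrt(7635048738472704615)/63795 + 67596) = sqrt(67596 + sqrt(7635048738472704615)/63795)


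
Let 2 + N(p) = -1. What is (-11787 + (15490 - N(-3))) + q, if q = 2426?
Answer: 6132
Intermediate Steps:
N(p) = -3 (N(p) = -2 - 1 = -3)
(-11787 + (15490 - N(-3))) + q = (-11787 + (15490 - 1*(-3))) + 2426 = (-11787 + (15490 + 3)) + 2426 = (-11787 + 15493) + 2426 = 3706 + 2426 = 6132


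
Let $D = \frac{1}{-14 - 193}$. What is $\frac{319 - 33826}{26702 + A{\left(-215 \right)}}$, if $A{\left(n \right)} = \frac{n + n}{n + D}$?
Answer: $- \frac{745631271}{594244111} \approx -1.2548$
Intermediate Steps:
$D = - \frac{1}{207}$ ($D = \frac{1}{-207} = - \frac{1}{207} \approx -0.0048309$)
$A{\left(n \right)} = \frac{2 n}{- \frac{1}{207} + n}$ ($A{\left(n \right)} = \frac{n + n}{n - \frac{1}{207}} = \frac{2 n}{- \frac{1}{207} + n}$)
$\frac{319 - 33826}{26702 + A{\left(-215 \right)}} = \frac{319 - 33826}{26702 + 414 \left(-215\right) \frac{1}{-1 + 207 \left(-215\right)}} = - \frac{33507}{26702 + 414 \left(-215\right) \frac{1}{-1 - 44505}} = - \frac{33507}{26702 + 414 \left(-215\right) \frac{1}{-44506}} = - \frac{33507}{26702 + 414 \left(-215\right) \left(- \frac{1}{44506}\right)} = - \frac{33507}{26702 + \frac{44505}{22253}} = - \frac{33507}{\frac{594244111}{22253}} = \left(-33507\right) \frac{22253}{594244111} = - \frac{745631271}{594244111}$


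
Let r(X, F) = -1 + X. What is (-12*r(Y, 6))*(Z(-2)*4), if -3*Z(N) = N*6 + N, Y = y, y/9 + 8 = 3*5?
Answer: -13888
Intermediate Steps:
y = 63 (y = -72 + 9*(3*5) = -72 + 9*15 = -72 + 135 = 63)
Y = 63
Z(N) = -7*N/3 (Z(N) = -(N*6 + N)/3 = -(6*N + N)/3 = -7*N/3)
(-12*r(Y, 6))*(Z(-2)*4) = (-12*(-1 + 63))*(-7/3*(-2)*4) = (-12*62)*((14/3)*4) = -744*56/3 = -13888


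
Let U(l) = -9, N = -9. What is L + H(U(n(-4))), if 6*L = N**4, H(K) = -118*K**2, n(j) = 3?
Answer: -16929/2 ≈ -8464.5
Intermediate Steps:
L = 2187/2 (L = (1/6)*(-9)**4 = (1/6)*6561 = 2187/2 ≈ 1093.5)
L + H(U(n(-4))) = 2187/2 - 118*(-9)**2 = 2187/2 - 118*81 = 2187/2 - 9558 = -16929/2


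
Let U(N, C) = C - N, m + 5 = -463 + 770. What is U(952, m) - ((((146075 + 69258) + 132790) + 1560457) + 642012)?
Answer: -2551242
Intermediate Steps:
m = 302 (m = -5 + (-463 + 770) = -5 + 307 = 302)
U(952, m) - ((((146075 + 69258) + 132790) + 1560457) + 642012) = (302 - 1*952) - ((((146075 + 69258) + 132790) + 1560457) + 642012) = (302 - 952) - (((215333 + 132790) + 1560457) + 642012) = -650 - ((348123 + 1560457) + 642012) = -650 - (1908580 + 642012) = -650 - 1*2550592 = -650 - 2550592 = -2551242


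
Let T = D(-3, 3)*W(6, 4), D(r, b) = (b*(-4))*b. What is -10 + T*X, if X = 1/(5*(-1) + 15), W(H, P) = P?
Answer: -122/5 ≈ -24.400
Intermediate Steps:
D(r, b) = -4*b² (D(r, b) = (-4*b)*b = -4*b²)
X = ⅒ (X = 1/(-5 + 15) = 1/10 = ⅒ ≈ 0.10000)
T = -144 (T = -4*3²*4 = -4*9*4 = -36*4 = -144)
-10 + T*X = -10 - 144*⅒ = -10 - 72/5 = -122/5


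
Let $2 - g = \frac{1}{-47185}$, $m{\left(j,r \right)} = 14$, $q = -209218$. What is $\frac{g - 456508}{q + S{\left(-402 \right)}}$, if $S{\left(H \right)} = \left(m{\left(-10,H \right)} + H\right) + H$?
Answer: $\frac{21540235609}{9909227480} \approx 2.1738$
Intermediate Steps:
$g = \frac{94371}{47185}$ ($g = 2 - \frac{1}{-47185} = 2 - - \frac{1}{47185} = 2 + \frac{1}{47185} = \frac{94371}{47185} \approx 2.0$)
$S{\left(H \right)} = 14 + 2 H$ ($S{\left(H \right)} = \left(14 + H\right) + H = 14 + 2 H$)
$\frac{g - 456508}{q + S{\left(-402 \right)}} = \frac{\frac{94371}{47185} - 456508}{-209218 + \left(14 + 2 \left(-402\right)\right)} = - \frac{21540235609}{47185 \left(-209218 + \left(14 - 804\right)\right)} = - \frac{21540235609}{47185 \left(-209218 - 790\right)} = - \frac{21540235609}{47185 \left(-210008\right)} = \left(- \frac{21540235609}{47185}\right) \left(- \frac{1}{210008}\right) = \frac{21540235609}{9909227480}$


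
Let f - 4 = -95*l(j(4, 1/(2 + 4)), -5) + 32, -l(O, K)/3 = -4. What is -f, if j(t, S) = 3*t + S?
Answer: 1104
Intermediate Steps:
j(t, S) = S + 3*t
l(O, K) = 12 (l(O, K) = -3*(-4) = 12)
f = -1104 (f = 4 + (-95*12 + 32) = 4 + (-1140 + 32) = 4 - 1108 = -1104)
-f = -1*(-1104) = 1104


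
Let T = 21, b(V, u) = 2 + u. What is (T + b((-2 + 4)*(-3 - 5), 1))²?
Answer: 576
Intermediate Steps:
(T + b((-2 + 4)*(-3 - 5), 1))² = (21 + (2 + 1))² = (21 + 3)² = 24² = 576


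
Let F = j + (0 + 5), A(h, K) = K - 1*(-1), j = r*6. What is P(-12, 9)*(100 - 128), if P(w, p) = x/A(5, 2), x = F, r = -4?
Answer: 532/3 ≈ 177.33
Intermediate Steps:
j = -24 (j = -4*6 = -24)
A(h, K) = 1 + K (A(h, K) = K + 1 = 1 + K)
F = -19 (F = -24 + (0 + 5) = -24 + 5 = -19)
x = -19
P(w, p) = -19/3 (P(w, p) = -19/(1 + 2) = -19/3)
P(-12, 9)*(100 - 128) = -19*(100 - 128)/3 = -19/3*(-28) = 532/3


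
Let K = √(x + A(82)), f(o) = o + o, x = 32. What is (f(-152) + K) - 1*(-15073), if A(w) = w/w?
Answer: 14769 + √33 ≈ 14775.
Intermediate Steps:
f(o) = 2*o
A(w) = 1
K = √33 (K = √(32 + 1) = √33 ≈ 5.7446)
(f(-152) + K) - 1*(-15073) = (2*(-152) + √33) - 1*(-15073) = (-304 + √33) + 15073 = 14769 + √33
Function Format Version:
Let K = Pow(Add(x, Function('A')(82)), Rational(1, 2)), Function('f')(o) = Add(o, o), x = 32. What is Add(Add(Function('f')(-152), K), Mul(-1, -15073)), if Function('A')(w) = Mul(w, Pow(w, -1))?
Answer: Add(14769, Pow(33, Rational(1, 2))) ≈ 14775.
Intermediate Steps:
Function('f')(o) = Mul(2, o)
Function('A')(w) = 1
K = Pow(33, Rational(1, 2)) (K = Pow(Add(32, 1), Rational(1, 2)) = Pow(33, Rational(1, 2)) ≈ 5.7446)
Add(Add(Function('f')(-152), K), Mul(-1, -15073)) = Add(Add(Mul(2, -152), Pow(33, Rational(1, 2))), Mul(-1, -15073)) = Add(Add(-304, Pow(33, Rational(1, 2))), 15073) = Add(14769, Pow(33, Rational(1, 2)))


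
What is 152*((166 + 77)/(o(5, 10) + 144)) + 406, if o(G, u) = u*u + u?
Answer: 70030/127 ≈ 551.42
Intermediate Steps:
o(G, u) = u + u² (o(G, u) = u² + u = u + u²)
152*((166 + 77)/(o(5, 10) + 144)) + 406 = 152*((166 + 77)/(10*(1 + 10) + 144)) + 406 = 152*(243/(10*11 + 144)) + 406 = 152*(243/(110 + 144)) + 406 = 152*(243/254) + 406 = 18468/127 + 406 = 70030/127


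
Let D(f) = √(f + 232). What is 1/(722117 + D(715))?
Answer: 722117/521452960742 - √947/521452960742 ≈ 1.3848e-6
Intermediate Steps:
D(f) = √(232 + f)
1/(722117 + D(715)) = 1/(722117 + √(232 + 715)) = 1/(722117 + √947)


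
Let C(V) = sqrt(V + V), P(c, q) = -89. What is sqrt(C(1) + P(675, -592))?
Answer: sqrt(-89 + sqrt(2)) ≈ 9.3587*I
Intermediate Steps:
C(V) = sqrt(2)*sqrt(V) (C(V) = sqrt(2*V) = sqrt(2)*sqrt(V))
sqrt(C(1) + P(675, -592)) = sqrt(sqrt(2)*sqrt(1) - 89) = sqrt(sqrt(2)*1 - 89) = sqrt(sqrt(2) - 89) = sqrt(-89 + sqrt(2))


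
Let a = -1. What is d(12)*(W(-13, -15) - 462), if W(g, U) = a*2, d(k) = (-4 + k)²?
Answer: -29696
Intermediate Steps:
W(g, U) = -2 (W(g, U) = -1*2 = -2)
d(12)*(W(-13, -15) - 462) = (-4 + 12)²*(-2 - 462) = 8²*(-464) = 64*(-464) = -29696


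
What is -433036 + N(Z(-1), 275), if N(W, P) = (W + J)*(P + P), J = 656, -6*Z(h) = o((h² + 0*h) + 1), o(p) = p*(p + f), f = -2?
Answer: -72236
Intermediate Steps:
o(p) = p*(-2 + p) (o(p) = p*(p - 2) = p*(-2 + p))
Z(h) = -(1 + h²)*(-1 + h²)/6 (Z(h) = -((h² + 0*h) + 1)*(-2 + ((h² + 0*h) + 1))/6 = -((h² + 0) + 1)*(-2 + ((h² + 0) + 1))/6 = -(h² + 1)*(-2 + (h² + 1))/6 = -(1 + h²)*(-2 + (1 + h²))/6 = -(1 + h²)*(-1 + h²)/6)
N(W, P) = 2*P*(656 + W) (N(W, P) = (W + 656)*(P + P) = (656 + W)*(2*P) = 2*P*(656 + W))
-433036 + N(Z(-1), 275) = -433036 + 2*275*(656 + (⅙ - ⅙*(-1)⁴)) = -433036 + 2*275*(656 + (⅙ - ⅙*1)) = -433036 + 2*275*(656 + (⅙ - ⅙)) = -433036 + 2*275*(656 + 0) = -433036 + 2*275*656 = -433036 + 360800 = -72236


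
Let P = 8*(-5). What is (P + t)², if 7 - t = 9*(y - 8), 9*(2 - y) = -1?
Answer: 400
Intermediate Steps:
y = 19/9 (y = 2 - ⅑*(-1) = 2 + ⅑ = 19/9 ≈ 2.1111)
P = -40
t = 60 (t = 7 - 9*(19/9 - 8) = 7 - 9*(-53)/9 = 7 - 1*(-53) = 7 + 53 = 60)
(P + t)² = (-40 + 60)² = 20² = 400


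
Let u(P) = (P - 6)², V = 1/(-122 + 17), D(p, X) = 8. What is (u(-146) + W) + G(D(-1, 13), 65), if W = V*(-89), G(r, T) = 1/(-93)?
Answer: 25068748/1085 ≈ 23105.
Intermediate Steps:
G(r, T) = -1/93
V = -1/105 (V = 1/(-105) = -1/105 ≈ -0.0095238)
W = 89/105 (W = -1/105*(-89) = 89/105 ≈ 0.84762)
u(P) = (-6 + P)²
(u(-146) + W) + G(D(-1, 13), 65) = ((-6 - 146)² + 89/105) - 1/93 = ((-152)² + 89/105) - 1/93 = (23104 + 89/105) - 1/93 = 2426009/105 - 1/93 = 25068748/1085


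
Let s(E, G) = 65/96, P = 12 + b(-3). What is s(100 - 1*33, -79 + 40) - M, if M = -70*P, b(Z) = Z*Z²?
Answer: -100735/96 ≈ -1049.3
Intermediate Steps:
b(Z) = Z³
P = -15 (P = 12 + (-3)³ = 12 - 27 = -15)
s(E, G) = 65/96 (s(E, G) = 65*(1/96) = 65/96)
M = 1050 (M = -70*(-15) = 1050)
s(100 - 1*33, -79 + 40) - M = 65/96 - 1*1050 = 65/96 - 1050 = -100735/96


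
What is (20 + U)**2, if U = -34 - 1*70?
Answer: 7056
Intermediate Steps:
U = -104 (U = -34 - 70 = -104)
(20 + U)**2 = (20 - 104)**2 = (-84)**2 = 7056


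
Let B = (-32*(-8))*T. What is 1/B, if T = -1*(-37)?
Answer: 1/9472 ≈ 0.00010557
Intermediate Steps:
T = 37
B = 9472 (B = -32*(-8)*37 = 256*37 = 9472)
1/B = 1/9472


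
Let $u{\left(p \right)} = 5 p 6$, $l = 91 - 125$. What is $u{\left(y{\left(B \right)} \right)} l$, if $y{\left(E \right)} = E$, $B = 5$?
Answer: $-5100$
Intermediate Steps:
$l = -34$
$u{\left(p \right)} = 30 p$
$u{\left(y{\left(B \right)} \right)} l = 30 \cdot 5 \left(-34\right) = 150 \left(-34\right) = -5100$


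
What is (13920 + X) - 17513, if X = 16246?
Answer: 12653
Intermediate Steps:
(13920 + X) - 17513 = (13920 + 16246) - 17513 = 30166 - 17513 = 12653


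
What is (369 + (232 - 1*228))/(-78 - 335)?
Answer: -373/413 ≈ -0.90315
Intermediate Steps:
(369 + (232 - 1*228))/(-78 - 335) = (369 + (232 - 228))/(-413) = (369 + 4)*(-1/413) = 373*(-1/413) = -373/413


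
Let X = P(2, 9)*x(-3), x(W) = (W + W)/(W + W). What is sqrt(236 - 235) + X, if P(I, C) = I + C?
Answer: 12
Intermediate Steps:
P(I, C) = C + I
x(W) = 1 (x(W) = (2*W)/((2*W)) = (2*W)*(1/(2*W)) = 1)
X = 11 (X = (9 + 2)*1 = 11*1 = 11)
sqrt(236 - 235) + X = sqrt(236 - 235) + 11 = sqrt(1) + 11 = 1 + 11 = 12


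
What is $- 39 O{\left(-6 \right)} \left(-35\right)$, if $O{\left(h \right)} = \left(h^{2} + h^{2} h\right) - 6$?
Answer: $-253890$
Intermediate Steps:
$O{\left(h \right)} = -6 + h^{2} + h^{3}$ ($O{\left(h \right)} = \left(h^{2} + h^{3}\right) - 6 = -6 + h^{2} + h^{3}$)
$- 39 O{\left(-6 \right)} \left(-35\right) = - 39 \left(-6 + \left(-6\right)^{2} + \left(-6\right)^{3}\right) \left(-35\right) = - 39 \left(-6 + 36 - 216\right) \left(-35\right) = \left(-39\right) \left(-186\right) \left(-35\right) = 7254 \left(-35\right) = -253890$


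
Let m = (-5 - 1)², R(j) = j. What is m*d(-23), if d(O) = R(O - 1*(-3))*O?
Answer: 16560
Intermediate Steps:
d(O) = O*(3 + O) (d(O) = (O - 1*(-3))*O = (O + 3)*O = (3 + O)*O = O*(3 + O))
m = 36 (m = (-6)² = 36)
m*d(-23) = 36*(-23*(3 - 23)) = 36*(-23*(-20)) = 36*460 = 16560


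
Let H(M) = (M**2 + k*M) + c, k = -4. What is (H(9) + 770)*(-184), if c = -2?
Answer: -149592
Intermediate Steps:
H(M) = -2 + M**2 - 4*M (H(M) = (M**2 - 4*M) - 2 = -2 + M**2 - 4*M)
(H(9) + 770)*(-184) = ((-2 + 9**2 - 4*9) + 770)*(-184) = ((-2 + 81 - 36) + 770)*(-184) = (43 + 770)*(-184) = 813*(-184) = -149592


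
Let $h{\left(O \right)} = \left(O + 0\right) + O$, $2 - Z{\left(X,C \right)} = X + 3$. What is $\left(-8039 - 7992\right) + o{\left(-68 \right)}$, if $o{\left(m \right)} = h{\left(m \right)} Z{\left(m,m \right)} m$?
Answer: $603585$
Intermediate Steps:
$Z{\left(X,C \right)} = -1 - X$ ($Z{\left(X,C \right)} = 2 - \left(X + 3\right) = 2 - \left(3 + X\right) = -1 - X$)
$h{\left(O \right)} = 2 O$ ($h{\left(O \right)} = O + O = 2 O$)
$o{\left(m \right)} = 2 m^{2} \left(-1 - m\right)$ ($o{\left(m \right)} = 2 m \left(-1 - m\right) m = 2 m^{2} \left(-1 - m\right)$)
$\left(-8039 - 7992\right) + o{\left(-68 \right)} = \left(-8039 - 7992\right) + 2 \left(-68\right)^{2} \left(-1 - -68\right) = -16031 + 2 \cdot 4624 \left(-1 + 68\right) = -16031 + 2 \cdot 4624 \cdot 67 = -16031 + 619616 = 603585$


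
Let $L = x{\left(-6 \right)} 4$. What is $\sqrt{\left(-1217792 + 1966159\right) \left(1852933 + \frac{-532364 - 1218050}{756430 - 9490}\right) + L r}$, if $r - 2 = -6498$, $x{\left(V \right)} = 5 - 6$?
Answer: $\frac{\sqrt{193412815414650792743070}}{373470} \approx 1.1776 \cdot 10^{6}$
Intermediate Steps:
$x{\left(V \right)} = -1$ ($x{\left(V \right)} = 5 - 6 = -1$)
$r = -6496$ ($r = 2 - 6498 = -6496$)
$L = -4$ ($L = \left(-1\right) 4 = -4$)
$\sqrt{\left(-1217792 + 1966159\right) \left(1852933 + \frac{-532364 - 1218050}{756430 - 9490}\right) + L r} = \sqrt{\left(-1217792 + 1966159\right) \left(1852933 + \frac{-532364 - 1218050}{756430 - 9490}\right) - -25984} = \sqrt{748367 \left(1852933 - \frac{1750414}{746940}\right) + 25984} = \sqrt{748367 \left(1852933 - \frac{875207}{373470}\right) + 25984} = \sqrt{748367 \cdot \frac{692014012303}{373470} + 25984} = \sqrt{\frac{517880450345159201}{373470} + 25984} = \sqrt{\frac{517880460049403681}{373470}} = \frac{\sqrt{193412815414650792743070}}{373470}$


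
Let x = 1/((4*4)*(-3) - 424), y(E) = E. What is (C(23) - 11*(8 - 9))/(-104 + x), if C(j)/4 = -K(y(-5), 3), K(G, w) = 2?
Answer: -472/16363 ≈ -0.028846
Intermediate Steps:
C(j) = -8 (C(j) = 4*(-1*2) = 4*(-2) = -8)
x = -1/472 (x = 1/(16*(-3) - 424) = 1/(-48 - 424) = 1/(-472) = -1/472 ≈ -0.0021186)
(C(23) - 11*(8 - 9))/(-104 + x) = (-8 - 11*(8 - 9))/(-104 - 1/472) = (-8 - 11*(-1))/(-49089/472) = (-8 + 11)*(-472/49089) = 3*(-472/49089) = -472/16363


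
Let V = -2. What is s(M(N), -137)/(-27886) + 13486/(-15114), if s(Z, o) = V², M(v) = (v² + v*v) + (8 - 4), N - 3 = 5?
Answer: -8548433/9578841 ≈ -0.89243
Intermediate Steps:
N = 8 (N = 3 + 5 = 8)
M(v) = 4 + 2*v² (M(v) = (v² + v²) + 4 = 2*v² + 4 = 4 + 2*v²)
s(Z, o) = 4 (s(Z, o) = (-2)² = 4)
s(M(N), -137)/(-27886) + 13486/(-15114) = 4/(-27886) + 13486/(-15114) = 4*(-1/27886) + 13486*(-1/15114) = -2/13943 - 613/687 = -8548433/9578841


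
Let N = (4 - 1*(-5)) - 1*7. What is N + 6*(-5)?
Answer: -28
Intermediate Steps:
N = 2 (N = (4 + 5) - 7 = 9 - 7 = 2)
N + 6*(-5) = 2 + 6*(-5) = 2 - 30 = -28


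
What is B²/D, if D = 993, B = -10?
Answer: 100/993 ≈ 0.10070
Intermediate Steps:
B²/D = (-10)²/993 = 100*(1/993) = 100/993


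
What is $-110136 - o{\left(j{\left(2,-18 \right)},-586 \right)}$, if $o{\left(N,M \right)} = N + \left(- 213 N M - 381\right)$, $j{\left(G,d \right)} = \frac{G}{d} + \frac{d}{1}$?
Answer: $\frac{19357702}{9} \approx 2.1509 \cdot 10^{6}$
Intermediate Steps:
$j{\left(G,d \right)} = d + \frac{G}{d}$ ($j{\left(G,d \right)} = \frac{G}{d} + d 1 = \frac{G}{d} + d = d + \frac{G}{d}$)
$o{\left(N,M \right)} = -381 + N - 213 M N$ ($o{\left(N,M \right)} = N - \left(381 + 213 M N\right) = -381 + N - 213 M N$)
$-110136 - o{\left(j{\left(2,-18 \right)},-586 \right)} = -110136 - \left(-381 - \left(18 - \frac{2}{-18}\right) - - 124818 \left(-18 + \frac{2}{-18}\right)\right) = -110136 - \left(-381 + \left(-18 + 2 \left(- \frac{1}{18}\right)\right) - - 124818 \left(-18 + 2 \left(- \frac{1}{18}\right)\right)\right) = -110136 - \left(-381 - \frac{163}{9} - - 124818 \left(-18 - \frac{1}{9}\right)\right) = -110136 - \left(-381 - \frac{163}{9} - \left(-124818\right) \left(- \frac{163}{9}\right)\right) = -110136 - \left(-381 - \frac{163}{9} - \frac{6781778}{3}\right) = -110136 - - \frac{20348926}{9} = -110136 + \frac{20348926}{9} = \frac{19357702}{9}$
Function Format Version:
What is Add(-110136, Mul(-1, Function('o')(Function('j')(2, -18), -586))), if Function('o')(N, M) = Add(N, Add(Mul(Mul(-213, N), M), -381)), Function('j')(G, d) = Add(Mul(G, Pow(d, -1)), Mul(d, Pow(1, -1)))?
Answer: Rational(19357702, 9) ≈ 2.1509e+6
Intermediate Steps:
Function('j')(G, d) = Add(d, Mul(G, Pow(d, -1))) (Function('j')(G, d) = Add(Mul(G, Pow(d, -1)), Mul(d, 1)) = Add(Mul(G, Pow(d, -1)), d) = Add(d, Mul(G, Pow(d, -1))))
Function('o')(N, M) = Add(-381, N, Mul(-213, M, N)) (Function('o')(N, M) = Add(N, Add(Mul(-213, M, N), -381)) = Add(N, Add(-381, Mul(-213, M, N))) = Add(-381, N, Mul(-213, M, N)))
Add(-110136, Mul(-1, Function('o')(Function('j')(2, -18), -586))) = Add(-110136, Mul(-1, Add(-381, Add(-18, Mul(2, Pow(-18, -1))), Mul(-213, -586, Add(-18, Mul(2, Pow(-18, -1))))))) = Add(-110136, Mul(-1, Add(-381, Add(-18, Mul(2, Rational(-1, 18))), Mul(-213, -586, Add(-18, Mul(2, Rational(-1, 18))))))) = Add(-110136, Mul(-1, Add(-381, Add(-18, Rational(-1, 9)), Mul(-213, -586, Add(-18, Rational(-1, 9)))))) = Add(-110136, Mul(-1, Add(-381, Rational(-163, 9), Mul(-213, -586, Rational(-163, 9))))) = Add(-110136, Mul(-1, Add(-381, Rational(-163, 9), Rational(-6781778, 3)))) = Add(-110136, Mul(-1, Rational(-20348926, 9))) = Add(-110136, Rational(20348926, 9)) = Rational(19357702, 9)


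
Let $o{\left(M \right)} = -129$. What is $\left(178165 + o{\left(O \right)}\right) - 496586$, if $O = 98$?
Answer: $-318550$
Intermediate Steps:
$\left(178165 + o{\left(O \right)}\right) - 496586 = \left(178165 - 129\right) - 496586 = 178036 - 496586 = -318550$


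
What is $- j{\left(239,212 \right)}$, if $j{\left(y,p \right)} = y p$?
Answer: $-50668$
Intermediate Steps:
$j{\left(y,p \right)} = p y$
$- j{\left(239,212 \right)} = - 212 \cdot 239 = \left(-1\right) 50668 = -50668$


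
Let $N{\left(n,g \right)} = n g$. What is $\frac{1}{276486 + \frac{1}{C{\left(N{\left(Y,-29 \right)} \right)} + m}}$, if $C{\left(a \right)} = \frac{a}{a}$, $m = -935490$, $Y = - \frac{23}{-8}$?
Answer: $\frac{935489}{258649611653} \approx 3.6168 \cdot 10^{-6}$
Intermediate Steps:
$Y = \frac{23}{8}$ ($Y = \left(-23\right) \left(- \frac{1}{8}\right) = \frac{23}{8} \approx 2.875$)
$N{\left(n,g \right)} = g n$
$C{\left(a \right)} = 1$
$\frac{1}{276486 + \frac{1}{C{\left(N{\left(Y,-29 \right)} \right)} + m}} = \frac{1}{276486 + \frac{1}{1 - 935490}} = \frac{1}{276486 + \frac{1}{-935489}} = \frac{1}{276486 - \frac{1}{935489}} = \frac{1}{\frac{258649611653}{935489}} = \frac{935489}{258649611653}$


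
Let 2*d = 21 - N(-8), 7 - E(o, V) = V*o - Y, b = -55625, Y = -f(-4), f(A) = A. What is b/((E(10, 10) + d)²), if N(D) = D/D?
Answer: -55625/6241 ≈ -8.9128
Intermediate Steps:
N(D) = 1
Y = 4 (Y = -1*(-4) = 4)
E(o, V) = 11 - V*o (E(o, V) = 7 - (V*o - 1*4) = 7 - (V*o - 4) = 7 - (-4 + V*o) = 7 + (4 - V*o) = 11 - V*o)
d = 10 (d = (21 - 1*1)/2 = (21 - 1)/2 = (½)*20 = 10)
b/((E(10, 10) + d)²) = -55625/((11 - 1*10*10) + 10)² = -55625/((11 - 100) + 10)² = -55625/(-89 + 10)² = -55625/((-79)²) = -55625/6241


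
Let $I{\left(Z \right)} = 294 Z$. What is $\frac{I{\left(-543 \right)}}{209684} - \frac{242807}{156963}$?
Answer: $- \frac{37985315117}{16456314846} \approx -2.3083$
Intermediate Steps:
$\frac{I{\left(-543 \right)}}{209684} - \frac{242807}{156963} = \frac{294 \left(-543\right)}{209684} - \frac{242807}{156963} = \left(-159642\right) \frac{1}{209684} - \frac{242807}{156963} = - \frac{79821}{104842} - \frac{242807}{156963} = - \frac{37985315117}{16456314846}$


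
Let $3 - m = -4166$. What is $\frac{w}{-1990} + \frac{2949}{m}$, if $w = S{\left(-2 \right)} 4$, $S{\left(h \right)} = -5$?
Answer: $\frac{595189}{829631} \approx 0.71741$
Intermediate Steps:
$m = 4169$ ($m = 3 - -4166 = 3 + 4166 = 4169$)
$w = -20$ ($w = \left(-5\right) 4 = -20$)
$\frac{w}{-1990} + \frac{2949}{m} = - \frac{20}{-1990} + \frac{2949}{4169} = \left(-20\right) \left(- \frac{1}{1990}\right) + 2949 \cdot \frac{1}{4169} = \frac{2}{199} + \frac{2949}{4169} = \frac{595189}{829631}$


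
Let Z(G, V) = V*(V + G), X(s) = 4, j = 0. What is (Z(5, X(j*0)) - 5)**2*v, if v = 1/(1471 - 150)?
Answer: 961/1321 ≈ 0.72748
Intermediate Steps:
v = 1/1321 ≈ 0.00075700
Z(G, V) = V*(G + V)
(Z(5, X(j*0)) - 5)**2*v = (4*(5 + 4) - 5)**2*(1/1321) = (4*9 - 5)**2*(1/1321) = (36 - 5)**2*(1/1321) = 31**2*(1/1321) = 961*(1/1321) = 961/1321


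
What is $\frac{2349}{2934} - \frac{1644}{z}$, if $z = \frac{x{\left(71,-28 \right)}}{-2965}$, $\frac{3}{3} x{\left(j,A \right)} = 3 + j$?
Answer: $\frac{794546637}{12062} \approx 65872.0$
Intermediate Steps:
$x{\left(j,A \right)} = 3 + j$
$z = - \frac{74}{2965}$ ($z = \frac{3 + 71}{-2965} = 74 \left(- \frac{1}{2965}\right) = - \frac{74}{2965} \approx -0.024958$)
$\frac{2349}{2934} - \frac{1644}{z} = \frac{2349}{2934} - \frac{1644}{- \frac{74}{2965}} = 2349 \cdot \frac{1}{2934} - - \frac{2437230}{37} = \frac{261}{326} + \frac{2437230}{37} = \frac{794546637}{12062}$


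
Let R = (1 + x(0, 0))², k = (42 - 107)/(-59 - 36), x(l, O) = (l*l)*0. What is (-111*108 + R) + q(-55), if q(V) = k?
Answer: -227740/19 ≈ -11986.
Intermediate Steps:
x(l, O) = 0 (x(l, O) = l²*0 = 0)
k = 13/19 (k = -65/(-95) = -65*(-1/95) = 13/19 ≈ 0.68421)
R = 1 (R = (1 + 0)² = 1² = 1)
q(V) = 13/19
(-111*108 + R) + q(-55) = (-111*108 + 1) + 13/19 = (-11988 + 1) + 13/19 = -11987 + 13/19 = -227740/19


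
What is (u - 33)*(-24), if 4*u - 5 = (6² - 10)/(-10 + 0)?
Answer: 3888/5 ≈ 777.60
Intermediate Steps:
u = ⅗ (u = 5/4 + ((6² - 10)/(-10 + 0))/4 = 5/4 + ((36 - 10)/(-10))/4 = 5/4 + (26*(-⅒))/4 = 5/4 + (¼)*(-13/5) = 5/4 - 13/20 = ⅗ ≈ 0.60000)
(u - 33)*(-24) = (⅗ - 33)*(-24) = -162/5*(-24) = 3888/5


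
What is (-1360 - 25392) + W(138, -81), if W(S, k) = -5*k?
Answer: -26347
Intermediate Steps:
(-1360 - 25392) + W(138, -81) = (-1360 - 25392) - 5*(-81) = -26752 + 405 = -26347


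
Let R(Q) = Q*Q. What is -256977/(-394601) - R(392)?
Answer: -60635711087/394601 ≈ -1.5366e+5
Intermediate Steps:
R(Q) = Q²
-256977/(-394601) - R(392) = -256977/(-394601) - 1*392² = -256977*(-1/394601) - 1*153664 = 256977/394601 - 153664 = -60635711087/394601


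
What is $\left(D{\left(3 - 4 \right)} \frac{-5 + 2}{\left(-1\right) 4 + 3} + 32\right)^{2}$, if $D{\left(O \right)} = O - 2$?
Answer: $529$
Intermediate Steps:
$D{\left(O \right)} = -2 + O$
$\left(D{\left(3 - 4 \right)} \frac{-5 + 2}{\left(-1\right) 4 + 3} + 32\right)^{2} = \left(\left(-2 + \left(3 - 4\right)\right) \frac{-5 + 2}{\left(-1\right) 4 + 3} + 32\right)^{2} = \left(\left(-2 + \left(3 - 4\right)\right) \left(- \frac{3}{-4 + 3}\right) + 32\right)^{2} = \left(\left(-2 - 1\right) \left(- \frac{3}{-1}\right) + 32\right)^{2} = \left(- 3 \left(\left(-3\right) \left(-1\right)\right) + 32\right)^{2} = \left(\left(-3\right) 3 + 32\right)^{2} = \left(-9 + 32\right)^{2} = 23^{2} = 529$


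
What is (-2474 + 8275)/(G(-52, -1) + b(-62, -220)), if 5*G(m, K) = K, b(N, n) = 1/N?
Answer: -1798310/67 ≈ -26840.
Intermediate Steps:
G(m, K) = K/5
(-2474 + 8275)/(G(-52, -1) + b(-62, -220)) = (-2474 + 8275)/((⅕)*(-1) + 1/(-62)) = 5801/(-⅕ - 1/62) = 5801/(-67/310) = 5801*(-310/67) = -1798310/67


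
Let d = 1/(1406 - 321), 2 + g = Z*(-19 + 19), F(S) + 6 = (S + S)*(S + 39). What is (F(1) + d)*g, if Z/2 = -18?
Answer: -160582/1085 ≈ -148.00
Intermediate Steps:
F(S) = -6 + 2*S*(39 + S) (F(S) = -6 + (S + S)*(S + 39) = -6 + (2*S)*(39 + S) = -6 + 2*S*(39 + S))
Z = -36 (Z = 2*(-18) = -36)
g = -2 (g = -2 - 36*(-19 + 19) = -2 - 36*0 = -2 + 0 = -2)
d = 1/1085 ≈ 0.00092166
(F(1) + d)*g = ((-6 + 2*1**2 + 78*1) + 1/1085)*(-2) = ((-6 + 2*1 + 78) + 1/1085)*(-2) = ((-6 + 2 + 78) + 1/1085)*(-2) = (74 + 1/1085)*(-2) = (80291/1085)*(-2) = -160582/1085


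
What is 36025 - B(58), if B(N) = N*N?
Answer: 32661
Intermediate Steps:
B(N) = N²
36025 - B(58) = 36025 - 1*58² = 36025 - 1*3364 = 36025 - 3364 = 32661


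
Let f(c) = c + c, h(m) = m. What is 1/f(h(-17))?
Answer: -1/34 ≈ -0.029412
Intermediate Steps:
f(c) = 2*c
1/f(h(-17)) = 1/(2*(-17)) = 1/(-34) = -1/34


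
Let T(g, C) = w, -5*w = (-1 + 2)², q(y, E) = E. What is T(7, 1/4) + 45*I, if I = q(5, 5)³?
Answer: 28124/5 ≈ 5624.8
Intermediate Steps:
w = -⅕ (w = -(-1 + 2)²/5 = -⅕*1² = -⅕*1 = -⅕ ≈ -0.20000)
T(g, C) = -⅕
I = 125 (I = 5³ = 125)
T(7, 1/4) + 45*I = -⅕ + 45*125 = -⅕ + 5625 = 28124/5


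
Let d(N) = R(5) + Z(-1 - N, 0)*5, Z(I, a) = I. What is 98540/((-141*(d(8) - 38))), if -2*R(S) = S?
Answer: 197080/24111 ≈ 8.1739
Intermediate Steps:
R(S) = -S/2
d(N) = -15/2 - 5*N (d(N) = -½*5 + (-1 - N)*5 = -5/2 + (-5 - 5*N) = -15/2 - 5*N)
98540/((-141*(d(8) - 38))) = 98540/((-141*((-15/2 - 5*8) - 38))) = 98540/((-141*((-15/2 - 40) - 38))) = 98540/((-141*(-95/2 - 38))) = 98540/((-141*(-171/2))) = 98540/(24111/2) = 98540*(2/24111) = 197080/24111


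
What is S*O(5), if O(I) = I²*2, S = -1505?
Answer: -75250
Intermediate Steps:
O(I) = 2*I²
S*O(5) = -3010*5² = -3010*25 = -1505*50 = -75250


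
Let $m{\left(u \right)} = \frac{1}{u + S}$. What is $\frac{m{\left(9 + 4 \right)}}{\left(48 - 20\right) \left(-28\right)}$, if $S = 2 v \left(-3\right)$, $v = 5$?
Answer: $\frac{1}{13328} \approx 7.503 \cdot 10^{-5}$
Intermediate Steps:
$S = -30$ ($S = 2 \cdot 5 \left(-3\right) = 10 \left(-3\right) = -30$)
$m{\left(u \right)} = \frac{1}{-30 + u}$ ($m{\left(u \right)} = \frac{1}{u - 30} = \frac{1}{-30 + u}$)
$\frac{m{\left(9 + 4 \right)}}{\left(48 - 20\right) \left(-28\right)} = \frac{1}{\left(-30 + \left(9 + 4\right)\right) \left(48 - 20\right) \left(-28\right)} = \frac{1}{\left(-30 + 13\right) 28 \left(-28\right)} = \frac{1}{\left(-17\right) \left(-784\right)} = \left(- \frac{1}{17}\right) \left(- \frac{1}{784}\right) = \frac{1}{13328}$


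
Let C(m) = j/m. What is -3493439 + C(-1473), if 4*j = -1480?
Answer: -5145835277/1473 ≈ -3.4934e+6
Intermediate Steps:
j = -370 (j = (1/4)*(-1480) = -370)
C(m) = -370/m
-3493439 + C(-1473) = -3493439 - 370/(-1473) = -3493439 - 370*(-1/1473) = -3493439 + 370/1473 = -5145835277/1473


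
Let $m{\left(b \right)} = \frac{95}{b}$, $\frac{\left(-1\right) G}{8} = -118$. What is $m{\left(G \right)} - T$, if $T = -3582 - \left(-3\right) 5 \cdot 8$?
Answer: $\frac{3268223}{944} \approx 3462.1$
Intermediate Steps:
$G = 944$ ($G = \left(-8\right) \left(-118\right) = 944$)
$T = -3462$ ($T = -3582 - \left(-15\right) 8 = -3582 - -120 = -3582 + 120 = -3462$)
$m{\left(G \right)} - T = \frac{95}{944} - -3462 = 95 \cdot \frac{1}{944} + 3462 = \frac{95}{944} + 3462 = \frac{3268223}{944}$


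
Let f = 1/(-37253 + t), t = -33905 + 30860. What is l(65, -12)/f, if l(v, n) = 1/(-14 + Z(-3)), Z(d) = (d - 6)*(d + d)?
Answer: -20149/20 ≈ -1007.5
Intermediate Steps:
Z(d) = 2*d*(-6 + d) (Z(d) = (-6 + d)*(2*d) = 2*d*(-6 + d))
t = -3045
l(v, n) = 1/40 (l(v, n) = 1/(-14 + 2*(-3)*(-6 - 3)) = 1/(-14 + 2*(-3)*(-9)) = 1/(-14 + 54) = 1/40)
f = -1/40298 (f = 1/(-37253 - 3045) = 1/(-40298) = -1/40298 ≈ -2.4815e-5)
l(65, -12)/f = 1/(40*(-1/40298)) = (1/40)*(-40298) = -20149/20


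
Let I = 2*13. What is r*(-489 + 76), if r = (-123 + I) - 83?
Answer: 74340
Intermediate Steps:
I = 26
r = -180 (r = (-123 + 26) - 83 = -97 - 83 = -180)
r*(-489 + 76) = -180*(-489 + 76) = -180*(-413) = 74340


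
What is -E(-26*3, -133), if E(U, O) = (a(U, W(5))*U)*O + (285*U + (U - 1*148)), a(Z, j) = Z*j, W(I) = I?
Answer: 4068316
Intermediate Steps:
E(U, O) = -148 + 286*U + 5*O*U² (E(U, O) = ((U*5)*U)*O + (285*U + (U - 1*148)) = ((5*U)*U)*O + (285*U + (U - 148)) = (5*U²)*O + (285*U + (-148 + U)) = 5*O*U² + (-148 + 286*U) = -148 + 286*U + 5*O*U²)
-E(-26*3, -133) = -(-148 + 286*(-26*3) + 5*(-133)*(-26*3)²) = -(-148 + 286*(-78) + 5*(-133)*(-78)²) = -(-148 - 22308 + 5*(-133)*6084) = -(-148 - 22308 - 4045860) = -1*(-4068316) = 4068316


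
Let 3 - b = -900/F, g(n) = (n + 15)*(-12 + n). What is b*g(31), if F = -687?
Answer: 338238/229 ≈ 1477.0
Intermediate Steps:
g(n) = (-12 + n)*(15 + n) (g(n) = (15 + n)*(-12 + n) = (-12 + n)*(15 + n))
b = 387/229 (b = 3 - (-900)/(-687) = 3 - (-900)*(-1)/687 = 3 - 1*300/229 = 3 - 300/229 = 387/229 ≈ 1.6900)
b*g(31) = 387*(-180 + 31² + 3*31)/229 = 387*(-180 + 961 + 93)/229 = (387/229)*874 = 338238/229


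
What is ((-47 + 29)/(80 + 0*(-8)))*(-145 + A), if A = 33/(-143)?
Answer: 2124/65 ≈ 32.677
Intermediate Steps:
A = -3/13 (A = 33*(-1/143) = -3/13 ≈ -0.23077)
((-47 + 29)/(80 + 0*(-8)))*(-145 + A) = ((-47 + 29)/(80 + 0*(-8)))*(-145 - 3/13) = -18/(80 + 0)*(-1888/13) = -18/80*(-1888/13) = -18*1/80*(-1888/13) = -9/40*(-1888/13) = 2124/65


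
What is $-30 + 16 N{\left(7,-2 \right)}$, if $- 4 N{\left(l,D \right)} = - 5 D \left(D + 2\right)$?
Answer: $-30$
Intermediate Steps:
$N{\left(l,D \right)} = \frac{5 D \left(2 + D\right)}{4}$ ($N{\left(l,D \right)} = - \frac{- 5 D \left(D + 2\right)}{4} = - \frac{- 5 D \left(2 + D\right)}{4} = - \frac{\left(-5\right) D \left(2 + D\right)}{4} = \frac{5 D \left(2 + D\right)}{4}$)
$-30 + 16 N{\left(7,-2 \right)} = -30 + 16 \cdot \frac{5}{4} \left(-2\right) \left(2 - 2\right) = -30 + 16 \cdot \frac{5}{4} \left(-2\right) 0 = -30 + 16 \cdot 0 = -30 + 0 = -30$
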